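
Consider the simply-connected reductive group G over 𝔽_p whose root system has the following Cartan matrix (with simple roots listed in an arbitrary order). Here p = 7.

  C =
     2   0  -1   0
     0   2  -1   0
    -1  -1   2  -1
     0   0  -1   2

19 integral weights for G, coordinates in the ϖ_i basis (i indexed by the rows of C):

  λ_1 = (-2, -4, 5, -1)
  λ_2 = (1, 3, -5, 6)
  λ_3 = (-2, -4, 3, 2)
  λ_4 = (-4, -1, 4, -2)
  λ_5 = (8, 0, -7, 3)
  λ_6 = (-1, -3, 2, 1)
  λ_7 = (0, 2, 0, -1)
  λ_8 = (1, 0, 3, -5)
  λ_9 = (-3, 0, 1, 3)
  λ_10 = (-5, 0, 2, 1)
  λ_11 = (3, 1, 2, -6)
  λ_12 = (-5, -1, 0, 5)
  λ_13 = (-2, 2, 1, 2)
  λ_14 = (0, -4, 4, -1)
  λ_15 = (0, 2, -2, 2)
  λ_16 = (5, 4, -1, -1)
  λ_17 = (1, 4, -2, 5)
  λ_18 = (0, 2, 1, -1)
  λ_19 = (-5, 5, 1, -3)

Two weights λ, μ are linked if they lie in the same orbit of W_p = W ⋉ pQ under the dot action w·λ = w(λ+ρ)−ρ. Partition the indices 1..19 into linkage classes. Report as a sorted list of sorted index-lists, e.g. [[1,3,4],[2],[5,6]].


C ↔ D_4 under row/col permutation; |W(D_4)| = 192.

W_7-reps of the 19 weights in Ā_7 (same 4-coord order as C):

  [1] (1, 3, 1, 0) · [2] (2, 0, 0, 3) · [3] (1, 3, 0, 3) · [4] (3, 0, 1, 1) · [5] (1, 3, 1, 0) · [6] (0, 2, 1, 2) · [7] (1, 3, 1, 0) · [8] (2, 1, 0, 4) · [9] (2, 1, 0, 4) · [10] (3, 0, 1, 1) · [11] (2, 0, 0, 3) · [12] (1, 3, 0, 3) · [13] (0, 2, 1, 2) · [14] (1, 3, 1, 0) · [15] (0, 2, 1, 2) · [16] (2, 1, 0, 4) · [17] (3, 0, 1, 1) · [18] (1, 3, 1, 0) · [19] (0, 2, 1, 2)

Partition of {1..19} into 6 W_7-dot-orbits:

[[1, 5, 7, 14, 18], [2, 11], [3, 12], [4, 10, 17], [6, 13, 15, 19], [8, 9, 16]]


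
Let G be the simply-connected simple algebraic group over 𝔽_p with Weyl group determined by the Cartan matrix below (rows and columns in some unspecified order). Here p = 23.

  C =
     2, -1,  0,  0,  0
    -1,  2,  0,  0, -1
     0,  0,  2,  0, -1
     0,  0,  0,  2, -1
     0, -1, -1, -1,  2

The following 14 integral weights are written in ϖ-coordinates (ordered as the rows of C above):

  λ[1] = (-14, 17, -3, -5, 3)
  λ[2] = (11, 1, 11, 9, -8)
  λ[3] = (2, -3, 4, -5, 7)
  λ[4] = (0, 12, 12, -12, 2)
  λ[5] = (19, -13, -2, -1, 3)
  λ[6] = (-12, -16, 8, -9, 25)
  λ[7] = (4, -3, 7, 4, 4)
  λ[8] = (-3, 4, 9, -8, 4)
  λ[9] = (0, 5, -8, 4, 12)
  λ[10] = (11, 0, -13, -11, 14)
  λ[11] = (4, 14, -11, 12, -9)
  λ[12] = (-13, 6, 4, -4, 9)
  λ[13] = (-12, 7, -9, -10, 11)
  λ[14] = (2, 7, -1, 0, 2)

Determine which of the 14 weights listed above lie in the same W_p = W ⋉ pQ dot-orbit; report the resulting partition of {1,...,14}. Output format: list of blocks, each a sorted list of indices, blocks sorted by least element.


Cartan matrix: type D_5 (|W|=1920); un-permuting the 5 rows.

Alcove-folded reps (p=23, 14 weights, presented ϖ-order):

  [1] (13, 1, 0, 2, 2) · [2] (6, 1, 5, 3, 1) · [3] (1, 2, 5, 4, 2) · [4] (6, 1, 5, 3, 1) · [5] (3, 5, 0, 1, 3) · [6] (3, 5, 0, 1, 3) · [7] (2, 1, 8, 5, 2) · [8] (2, 1, 8, 5, 2) · [9] (6, 1, 5, 3, 1) · [10] (6, 1, 5, 3, 1) · [11] (2, 1, 8, 5, 2) · [12] (6, 1, 5, 3, 1) · [13] (3, 5, 0, 1, 3) · [14] (3, 5, 0, 1, 3)

Grouping the 14 weights by Ā_23-representative: 5 linkage classes.

[[1], [2, 4, 9, 10, 12], [3], [5, 6, 13, 14], [7, 8, 11]]


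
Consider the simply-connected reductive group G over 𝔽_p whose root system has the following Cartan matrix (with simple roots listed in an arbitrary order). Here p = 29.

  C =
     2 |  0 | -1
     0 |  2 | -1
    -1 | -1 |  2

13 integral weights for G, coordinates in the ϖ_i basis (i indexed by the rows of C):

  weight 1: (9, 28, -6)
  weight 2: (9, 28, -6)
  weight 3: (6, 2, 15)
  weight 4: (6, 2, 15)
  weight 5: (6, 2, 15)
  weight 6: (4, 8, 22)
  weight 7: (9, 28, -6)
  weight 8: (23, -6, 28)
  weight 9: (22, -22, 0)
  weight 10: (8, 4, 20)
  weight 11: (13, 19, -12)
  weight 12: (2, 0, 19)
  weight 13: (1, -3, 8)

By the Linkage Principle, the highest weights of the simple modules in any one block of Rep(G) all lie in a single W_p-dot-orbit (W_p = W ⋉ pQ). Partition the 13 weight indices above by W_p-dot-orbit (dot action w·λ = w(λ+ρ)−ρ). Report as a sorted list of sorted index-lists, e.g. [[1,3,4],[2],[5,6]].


A_3 Cartan matrix, 3 simple roots permuted; ρ=(1,1,1).

λ_j+ρ reflected into Ā_29 (⟨·,θ^∨⟩≤29); 3-tuples as given:

  λ_1 → (0, 19, 5);  λ_2 → (0, 19, 5);  λ_3 → (7, 3, 16);  λ_4 → (7, 3, 16);  λ_5 → (7, 3, 16);  λ_6 → (3, 1, 20);  λ_7 → (0, 19, 5);  λ_8 → (0, 19, 5);  λ_9 → (3, 1, 20);  λ_10 → (3, 1, 20);  λ_11 → (3, 9, 11);  λ_12 → (3, 1, 20);  λ_13 → (2, 2, 7)

Partition of {1..13} into 5 W_29-dot-orbits:

[[1, 2, 7, 8], [3, 4, 5], [6, 9, 10, 12], [11], [13]]


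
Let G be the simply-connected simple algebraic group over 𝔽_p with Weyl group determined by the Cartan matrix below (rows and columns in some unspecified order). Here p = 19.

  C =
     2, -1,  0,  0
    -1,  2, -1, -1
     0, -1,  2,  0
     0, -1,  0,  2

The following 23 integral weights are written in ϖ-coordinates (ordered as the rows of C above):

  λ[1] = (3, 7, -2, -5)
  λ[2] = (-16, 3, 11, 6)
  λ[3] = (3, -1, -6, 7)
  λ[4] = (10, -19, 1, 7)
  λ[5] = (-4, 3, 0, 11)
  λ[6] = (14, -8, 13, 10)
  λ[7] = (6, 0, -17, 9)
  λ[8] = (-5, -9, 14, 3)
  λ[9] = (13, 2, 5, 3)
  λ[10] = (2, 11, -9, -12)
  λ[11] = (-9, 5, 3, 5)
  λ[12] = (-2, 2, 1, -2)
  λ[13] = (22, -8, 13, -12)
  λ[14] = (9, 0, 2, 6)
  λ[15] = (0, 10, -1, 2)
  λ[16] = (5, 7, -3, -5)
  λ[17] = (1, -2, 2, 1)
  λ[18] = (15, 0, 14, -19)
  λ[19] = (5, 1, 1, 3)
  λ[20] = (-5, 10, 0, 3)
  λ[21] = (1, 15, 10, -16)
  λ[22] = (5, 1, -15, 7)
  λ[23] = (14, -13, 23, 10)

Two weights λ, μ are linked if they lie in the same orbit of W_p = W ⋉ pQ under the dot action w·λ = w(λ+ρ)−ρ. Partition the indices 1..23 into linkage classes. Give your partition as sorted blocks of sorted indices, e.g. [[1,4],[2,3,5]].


Root system D_4: the 4×4 matrix C matches after relabeling.

Ā_19 reps of the 23 weights (D_4, coords as presented):

  [1] (4, 3, 1, 4) · [2] (4, 3, 1, 4) · [3] (1, 4, 0, 3) · [4] (8, 2, 1, 5) · [5] (3, 1, 1, 12) · [6] (1, 4, 0, 3) · [7] (8, 2, 1, 5) · [8] (4, 3, 1, 4) · [9] (6, 2, 2, 4) · [10] (4, 3, 1, 4) · [11] (6, 2, 2, 4) · [12] (1, 1, 2, 1) · [13] (1, 4, 0, 3) · [14] (8, 2, 1, 5) · [15] (1, 4, 0, 3) · [16] (6, 2, 2, 4) · [17] (1, 1, 2, 1) · [18] (1, 1, 2, 1) · [19] (6, 2, 2, 4) · [20] (4, 3, 1, 4) · [21] (8, 2, 1, 5) · [22] (6, 2, 2, 4) · [23] (1, 4, 0, 3)

6 distinct reps among the 23 weights ⇒ 6 W_19-linkage classes:

[[1, 2, 8, 10, 20], [3, 6, 13, 15, 23], [4, 7, 14, 21], [5], [9, 11, 16, 19, 22], [12, 17, 18]]


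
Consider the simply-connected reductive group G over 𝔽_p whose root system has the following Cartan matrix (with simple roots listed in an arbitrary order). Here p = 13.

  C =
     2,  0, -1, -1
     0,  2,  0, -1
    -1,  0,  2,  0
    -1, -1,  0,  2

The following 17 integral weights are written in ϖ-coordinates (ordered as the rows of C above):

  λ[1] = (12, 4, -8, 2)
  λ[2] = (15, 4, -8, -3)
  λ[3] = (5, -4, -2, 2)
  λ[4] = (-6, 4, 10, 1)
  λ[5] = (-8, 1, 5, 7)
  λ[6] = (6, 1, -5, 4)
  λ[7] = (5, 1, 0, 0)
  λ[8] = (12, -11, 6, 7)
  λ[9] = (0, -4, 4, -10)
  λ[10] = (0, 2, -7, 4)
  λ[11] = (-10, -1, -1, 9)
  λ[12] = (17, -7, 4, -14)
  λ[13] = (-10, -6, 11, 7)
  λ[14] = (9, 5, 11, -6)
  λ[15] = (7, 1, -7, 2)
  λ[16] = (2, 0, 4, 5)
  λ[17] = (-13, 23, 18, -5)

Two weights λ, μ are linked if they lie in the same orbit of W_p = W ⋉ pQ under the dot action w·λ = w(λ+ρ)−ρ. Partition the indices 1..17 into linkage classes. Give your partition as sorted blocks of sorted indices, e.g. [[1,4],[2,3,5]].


Root system A_4: the 4×4 matrix C matches after relabeling.

Each λ_j+ρ reduced to Ā_13; 4-tuples below use C's row order:

    1: (5, 3, 1, 0)
    2: (6, 2, 1, 1)
    3: (5, 3, 1, 0)
    4: (2, 2, 6, 3)
    5: (6, 2, 1, 1)
    6: (3, 1, 3, 5)
    7: (6, 2, 1, 1)
    8: (2, 2, 6, 3)
    9: (3, 1, 3, 5)
    10: (5, 3, 1, 0)
    11: (0, 0, 9, 1)
    12: (5, 3, 1, 0)
    13: (3, 1, 3, 5)
    14: (1, 5, 2, 4)
    15: (2, 2, 6, 3)
    16: (3, 1, 3, 5)
    17: (6, 2, 1, 1)

The 17 indices split into 6 linkage classes (same alcove rep ⇔ same W_13-dot-orbit):

[[1, 3, 10, 12], [2, 5, 7, 17], [4, 8, 15], [6, 9, 13, 16], [11], [14]]


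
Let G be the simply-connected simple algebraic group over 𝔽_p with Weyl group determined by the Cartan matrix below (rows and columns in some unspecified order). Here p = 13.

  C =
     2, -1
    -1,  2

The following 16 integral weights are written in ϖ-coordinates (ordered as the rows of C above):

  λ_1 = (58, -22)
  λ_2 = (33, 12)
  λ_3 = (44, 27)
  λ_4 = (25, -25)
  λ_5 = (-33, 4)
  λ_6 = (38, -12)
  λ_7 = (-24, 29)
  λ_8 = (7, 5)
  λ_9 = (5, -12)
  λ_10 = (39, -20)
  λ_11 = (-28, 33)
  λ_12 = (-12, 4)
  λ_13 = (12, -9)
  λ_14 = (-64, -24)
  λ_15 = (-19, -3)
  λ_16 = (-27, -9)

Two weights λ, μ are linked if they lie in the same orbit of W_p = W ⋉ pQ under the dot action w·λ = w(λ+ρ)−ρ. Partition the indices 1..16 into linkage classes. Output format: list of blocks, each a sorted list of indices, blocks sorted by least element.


A_2 Cartan matrix, 2 simple roots permuted; ρ=(1,1).

W_13-reps of the 16 weights in Ā_13 (same 2-coord order as C):

  1: (7, 5) · 2: (5, 8) · 3: (5, 6) · 4: (11, 0) · 5: (7, 5) · 6: (11, 0) · 7: (4, 6) · 8: (7, 5) · 9: (5, 6) · 10: (7, 5) · 11: (7, 5) · 12: (5, 6) · 13: (5, 8) · 14: (2, 3) · 15: (5, 6) · 16: (5, 8)

6 distinct reps among the 16 weights ⇒ 6 W_13-linkage classes:

[[1, 5, 8, 10, 11], [2, 13, 16], [3, 9, 12, 15], [4, 6], [7], [14]]


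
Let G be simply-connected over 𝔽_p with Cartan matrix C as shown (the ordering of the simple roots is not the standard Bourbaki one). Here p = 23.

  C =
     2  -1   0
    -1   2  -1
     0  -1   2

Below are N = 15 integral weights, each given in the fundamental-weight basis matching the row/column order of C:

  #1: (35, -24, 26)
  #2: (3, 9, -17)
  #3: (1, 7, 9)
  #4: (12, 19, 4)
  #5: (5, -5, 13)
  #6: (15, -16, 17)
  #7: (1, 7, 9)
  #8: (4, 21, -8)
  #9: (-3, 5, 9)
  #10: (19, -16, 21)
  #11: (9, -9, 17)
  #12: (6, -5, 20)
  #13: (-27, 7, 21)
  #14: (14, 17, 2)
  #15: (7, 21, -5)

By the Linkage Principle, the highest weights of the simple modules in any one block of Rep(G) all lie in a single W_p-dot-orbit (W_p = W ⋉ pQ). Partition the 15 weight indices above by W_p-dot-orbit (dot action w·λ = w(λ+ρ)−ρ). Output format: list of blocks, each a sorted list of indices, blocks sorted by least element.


Cartan matrix: type A_3 (|W|=24); un-permuting the 3 rows.

Folding the 15 weights λ_j+ρ into Ā_23 (reps in the given 3-coord order):

  λ_1+ρ ↦ (4, 6, 13) · λ_2+ρ ↦ (2, 4, 10) · λ_3+ρ ↦ (2, 8, 10) · λ_4+ρ ↦ (2, 8, 10) · λ_5+ρ ↦ (2, 4, 10) · λ_6+ρ ↦ (1, 15, 3) · λ_7+ρ ↦ (2, 8, 10) · λ_8+ρ ↦ (1, 15, 3) · λ_9+ρ ↦ (2, 4, 10) · λ_10+ρ ↦ (1, 15, 3) · λ_11+ρ ↦ (2, 8, 10) · λ_12+ρ ↦ (2, 4, 16) · λ_13+ρ ↦ (1, 15, 3) · λ_14+ρ ↦ (2, 8, 10) · λ_15+ρ ↦ (1, 15, 3)

Partition of {1..15} into 5 W_23-dot-orbits:

[[1], [2, 5, 9], [3, 4, 7, 11, 14], [6, 8, 10, 13, 15], [12]]


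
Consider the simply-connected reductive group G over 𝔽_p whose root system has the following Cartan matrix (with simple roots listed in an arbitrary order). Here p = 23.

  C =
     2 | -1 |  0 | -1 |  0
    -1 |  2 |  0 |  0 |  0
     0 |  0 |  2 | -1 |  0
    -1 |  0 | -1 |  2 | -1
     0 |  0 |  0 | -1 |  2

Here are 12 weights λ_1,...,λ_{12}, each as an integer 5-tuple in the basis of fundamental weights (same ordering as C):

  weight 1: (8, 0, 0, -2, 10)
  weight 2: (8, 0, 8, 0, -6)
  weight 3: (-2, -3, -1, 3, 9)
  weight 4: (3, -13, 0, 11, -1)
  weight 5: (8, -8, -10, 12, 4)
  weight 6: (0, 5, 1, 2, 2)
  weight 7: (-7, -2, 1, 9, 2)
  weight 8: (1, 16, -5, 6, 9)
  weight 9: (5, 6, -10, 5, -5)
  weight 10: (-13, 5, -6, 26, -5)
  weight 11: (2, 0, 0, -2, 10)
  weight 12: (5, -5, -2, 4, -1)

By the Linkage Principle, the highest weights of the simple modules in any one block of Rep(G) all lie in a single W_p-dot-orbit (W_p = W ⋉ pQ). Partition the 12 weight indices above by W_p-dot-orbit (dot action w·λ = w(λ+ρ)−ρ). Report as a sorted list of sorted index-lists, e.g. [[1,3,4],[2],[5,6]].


Cartan matrix: type D_5 (|W|=1920); un-permuting the 5 rows.

Alcove-folded reps (p=23, 12 weights, presented ϖ-order):

  [1] (2, 1, 0, 1, 10);  [2] (3, 1, 5, 4, 1);  [3] (2, 1, 0, 1, 10);  [4] (2, 4, 1, 4, 0);  [5] (3, 1, 5, 4, 1);  [6] (1, 6, 2, 3, 3);  [7] (1, 6, 2, 3, 3);  [8] (3, 1, 9, 1, 3);  [9] (1, 6, 2, 3, 3);  [10] (2, 4, 1, 4, 0);  [11] (2, 1, 0, 1, 10);  [12] (2, 4, 1, 4, 0)

Partition of {1..12} into 5 W_23-dot-orbits:

[[1, 3, 11], [2, 5], [4, 10, 12], [6, 7, 9], [8]]


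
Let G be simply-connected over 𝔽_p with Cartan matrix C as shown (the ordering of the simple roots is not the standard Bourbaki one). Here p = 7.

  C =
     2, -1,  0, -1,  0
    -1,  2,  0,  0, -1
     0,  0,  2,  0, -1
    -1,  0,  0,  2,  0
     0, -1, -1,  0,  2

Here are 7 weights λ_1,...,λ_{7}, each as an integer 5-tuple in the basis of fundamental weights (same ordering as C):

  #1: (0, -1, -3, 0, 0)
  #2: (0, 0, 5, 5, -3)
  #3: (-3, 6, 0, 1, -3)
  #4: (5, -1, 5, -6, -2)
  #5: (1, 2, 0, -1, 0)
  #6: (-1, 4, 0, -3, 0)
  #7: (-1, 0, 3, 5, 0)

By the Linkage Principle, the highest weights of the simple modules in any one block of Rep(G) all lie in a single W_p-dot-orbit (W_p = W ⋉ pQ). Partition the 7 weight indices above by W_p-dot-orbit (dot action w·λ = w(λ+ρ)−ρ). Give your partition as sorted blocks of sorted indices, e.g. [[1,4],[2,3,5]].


Type A_5, rank 5, |W|=720; reorder rows/cols to standard.

Ā_7 reps of the 7 weights (A_5, coords as presented):

  λ_1+ρ ↦ (0, 1, 1, 1, 0)
  λ_2+ρ ↦ (0, 1, 1, 1, 0)
  λ_3+ρ ↦ (2, 3, 1, 0, 1)
  λ_4+ρ ↦ (0, 1, 1, 1, 0)
  λ_5+ρ ↦ (2, 3, 1, 0, 1)
  λ_6+ρ ↦ (2, 3, 1, 0, 1)
  λ_7+ρ ↦ (0, 1, 1, 1, 0)

These 7 weights hit 2 W_7-dot-orbits; sizes (4, 3):

[[1, 2, 4, 7], [3, 5, 6]]


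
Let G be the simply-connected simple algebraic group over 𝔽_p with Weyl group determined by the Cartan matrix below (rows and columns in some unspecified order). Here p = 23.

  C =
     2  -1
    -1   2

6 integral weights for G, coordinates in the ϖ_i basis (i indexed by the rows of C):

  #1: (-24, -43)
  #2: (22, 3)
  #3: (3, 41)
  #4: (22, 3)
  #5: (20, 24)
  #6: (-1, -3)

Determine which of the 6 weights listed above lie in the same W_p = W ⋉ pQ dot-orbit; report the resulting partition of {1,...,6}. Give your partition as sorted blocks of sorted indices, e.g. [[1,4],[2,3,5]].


Root system A_2: the 2×2 matrix C matches after relabeling.

Ā_23 reps of the 6 weights (A_2, coords as presented):

  1: (19, 0)
  2: (19, 0)
  3: (19, 0)
  4: (19, 0)
  5: (2, 0)
  6: (2, 0)

Grouping the 6 weights by Ā_23-representative: 2 linkage classes.

[[1, 2, 3, 4], [5, 6]]


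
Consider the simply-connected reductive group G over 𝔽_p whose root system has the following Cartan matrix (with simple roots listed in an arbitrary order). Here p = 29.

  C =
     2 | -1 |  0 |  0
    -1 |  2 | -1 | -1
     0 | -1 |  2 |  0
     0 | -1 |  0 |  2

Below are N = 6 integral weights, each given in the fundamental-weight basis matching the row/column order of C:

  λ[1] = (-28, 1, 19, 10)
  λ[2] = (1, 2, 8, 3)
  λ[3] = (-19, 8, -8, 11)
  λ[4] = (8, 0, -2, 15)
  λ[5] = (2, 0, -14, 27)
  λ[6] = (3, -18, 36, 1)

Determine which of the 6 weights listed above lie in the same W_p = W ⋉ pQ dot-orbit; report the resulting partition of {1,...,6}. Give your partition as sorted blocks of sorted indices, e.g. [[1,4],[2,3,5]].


Cartan matrix: type D_4 (|W|=192); un-permuting the 4 rows.

Folding the 6 weights λ_j+ρ into Ā_29 (reps in the given 4-coord order):

  λ_1 → (2, 2, 5, 14);  λ_2 → (2, 3, 9, 4);  λ_3 → (2, 3, 9, 4);  λ_4 → (9, 0, 1, 16);  λ_5 → (9, 0, 1, 16);  λ_6 → (2, 3, 9, 4)

The 6 indices split into 3 linkage classes (same alcove rep ⇔ same W_29-dot-orbit):

[[1], [2, 3, 6], [4, 5]]


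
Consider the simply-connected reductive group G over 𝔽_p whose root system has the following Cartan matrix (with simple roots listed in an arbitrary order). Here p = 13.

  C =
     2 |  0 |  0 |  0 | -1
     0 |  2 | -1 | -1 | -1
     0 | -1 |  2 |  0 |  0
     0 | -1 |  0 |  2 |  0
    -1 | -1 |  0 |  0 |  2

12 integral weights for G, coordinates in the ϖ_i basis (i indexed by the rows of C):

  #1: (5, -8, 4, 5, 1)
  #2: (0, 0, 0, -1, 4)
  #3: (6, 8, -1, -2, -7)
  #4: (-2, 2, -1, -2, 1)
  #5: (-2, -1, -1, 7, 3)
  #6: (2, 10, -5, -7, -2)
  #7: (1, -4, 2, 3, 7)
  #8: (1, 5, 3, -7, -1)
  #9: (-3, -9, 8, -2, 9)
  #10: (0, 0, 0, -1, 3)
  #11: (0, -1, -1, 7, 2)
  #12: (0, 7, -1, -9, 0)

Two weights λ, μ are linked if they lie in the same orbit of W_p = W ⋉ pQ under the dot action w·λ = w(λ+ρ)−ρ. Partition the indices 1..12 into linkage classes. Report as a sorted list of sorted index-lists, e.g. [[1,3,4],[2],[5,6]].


Cartan matrix: type D_5 (|W|=1920); un-permuting the 5 rows.

λ_j+ρ reflected into Ā_13 (⟨·,θ^∨⟩≤13); 5-tuples as given:

  1: (1, 1, 1, 0, 4);  2: (1, 1, 1, 0, 4);  3: (1, 2, 0, 1, 1);  4: (1, 2, 0, 1, 1);  5: (1, 0, 0, 8, 1);  6: (2, 0, 4, 6, 0);  7: (1, 2, 0, 1, 1);  8: (2, 0, 4, 6, 0);  9: (1, 0, 0, 8, 1);  10: (1, 1, 1, 0, 4);  11: (1, 0, 0, 8, 1);  12: (1, 0, 0, 8, 1)

The 12 indices split into 4 linkage classes (same alcove rep ⇔ same W_13-dot-orbit):

[[1, 2, 10], [3, 4, 7], [5, 9, 11, 12], [6, 8]]


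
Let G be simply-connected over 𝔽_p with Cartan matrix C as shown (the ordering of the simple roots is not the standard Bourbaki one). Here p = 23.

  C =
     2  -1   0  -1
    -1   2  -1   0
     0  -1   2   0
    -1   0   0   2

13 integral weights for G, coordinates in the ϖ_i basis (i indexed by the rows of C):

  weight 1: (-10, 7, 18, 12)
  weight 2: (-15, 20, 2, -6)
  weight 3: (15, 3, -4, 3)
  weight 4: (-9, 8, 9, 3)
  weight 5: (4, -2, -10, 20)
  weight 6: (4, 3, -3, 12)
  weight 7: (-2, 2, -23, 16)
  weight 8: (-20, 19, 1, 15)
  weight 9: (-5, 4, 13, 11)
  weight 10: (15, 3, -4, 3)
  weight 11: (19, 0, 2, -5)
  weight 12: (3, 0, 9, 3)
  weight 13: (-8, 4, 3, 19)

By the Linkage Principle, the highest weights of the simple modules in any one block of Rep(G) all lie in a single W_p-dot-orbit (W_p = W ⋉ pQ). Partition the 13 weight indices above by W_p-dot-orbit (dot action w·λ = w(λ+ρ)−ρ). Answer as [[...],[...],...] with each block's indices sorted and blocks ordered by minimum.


Type A_4, rank 4, |W|=120; reorder rows/cols to standard.

λ_j+ρ reflected into Ā_23 (⟨·,θ^∨⟩≤23); 4-tuples as given:

  λ_1 → (4, 1, 10, 4) · λ_2 → (5, 2, 2, 13) · λ_3 → (16, 1, 2, 3) · λ_4 → (4, 1, 10, 4) · λ_5 → (5, 2, 2, 13) · λ_6 → (5, 2, 2, 13) · λ_7 → (16, 1, 2, 3) · λ_8 → (16, 1, 2, 3) · λ_9 → (4, 1, 10, 4) · λ_10 → (16, 1, 2, 3) · λ_11 → (16, 1, 2, 3) · λ_12 → (4, 1, 10, 4) · λ_13 → (5, 2, 2, 13)

Linkage partition of the 13 weights (3 classes, p=23):

[[1, 4, 9, 12], [2, 5, 6, 13], [3, 7, 8, 10, 11]]


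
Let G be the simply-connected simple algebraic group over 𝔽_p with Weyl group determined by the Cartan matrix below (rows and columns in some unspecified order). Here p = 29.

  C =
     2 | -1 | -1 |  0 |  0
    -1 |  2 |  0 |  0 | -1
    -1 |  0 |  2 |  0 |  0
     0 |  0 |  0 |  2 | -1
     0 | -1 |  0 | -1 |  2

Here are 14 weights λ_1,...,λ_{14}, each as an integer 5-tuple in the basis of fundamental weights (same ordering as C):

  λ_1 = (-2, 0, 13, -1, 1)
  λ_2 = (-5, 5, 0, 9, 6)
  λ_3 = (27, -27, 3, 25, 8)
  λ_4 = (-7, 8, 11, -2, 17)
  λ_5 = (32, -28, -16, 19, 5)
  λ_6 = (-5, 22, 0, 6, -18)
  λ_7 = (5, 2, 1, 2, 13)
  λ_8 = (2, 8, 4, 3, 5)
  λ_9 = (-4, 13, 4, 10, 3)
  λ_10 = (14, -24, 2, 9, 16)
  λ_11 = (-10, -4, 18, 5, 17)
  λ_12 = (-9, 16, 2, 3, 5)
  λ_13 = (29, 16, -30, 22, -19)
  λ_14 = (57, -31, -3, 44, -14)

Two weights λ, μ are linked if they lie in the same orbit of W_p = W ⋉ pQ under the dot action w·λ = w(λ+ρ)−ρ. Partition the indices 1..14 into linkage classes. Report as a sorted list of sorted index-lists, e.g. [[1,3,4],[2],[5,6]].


Dynkin diagram of C (from the 8 off-diagonal −1 entries): A_5.

Alcove-folded reps (p=29, 14 weights, presented ϖ-order):

  λ_1 → (1, 0, 13, 0, 2) · λ_2 → (1, 2, 3, 10, 7) · λ_3 → (6, 3, 2, 3, 14) · λ_4 → (6, 3, 2, 3, 14) · λ_5 → (6, 3, 2, 3, 14) · λ_6 → (1, 2, 3, 10, 7) · λ_7 → (6, 3, 2, 3, 14) · λ_8 → (3, 9, 5, 4, 6) · λ_9 → (3, 11, 0, 9, 4) · λ_10 → (3, 9, 5, 4, 6) · λ_11 → (3, 9, 5, 4, 6) · λ_12 → (3, 9, 5, 4, 6) · λ_13 → (0, 0, 6, 17, 1) · λ_14 → (1, 0, 13, 0, 2)

6 distinct reps among the 14 weights ⇒ 6 W_29-linkage classes:

[[1, 14], [2, 6], [3, 4, 5, 7], [8, 10, 11, 12], [9], [13]]


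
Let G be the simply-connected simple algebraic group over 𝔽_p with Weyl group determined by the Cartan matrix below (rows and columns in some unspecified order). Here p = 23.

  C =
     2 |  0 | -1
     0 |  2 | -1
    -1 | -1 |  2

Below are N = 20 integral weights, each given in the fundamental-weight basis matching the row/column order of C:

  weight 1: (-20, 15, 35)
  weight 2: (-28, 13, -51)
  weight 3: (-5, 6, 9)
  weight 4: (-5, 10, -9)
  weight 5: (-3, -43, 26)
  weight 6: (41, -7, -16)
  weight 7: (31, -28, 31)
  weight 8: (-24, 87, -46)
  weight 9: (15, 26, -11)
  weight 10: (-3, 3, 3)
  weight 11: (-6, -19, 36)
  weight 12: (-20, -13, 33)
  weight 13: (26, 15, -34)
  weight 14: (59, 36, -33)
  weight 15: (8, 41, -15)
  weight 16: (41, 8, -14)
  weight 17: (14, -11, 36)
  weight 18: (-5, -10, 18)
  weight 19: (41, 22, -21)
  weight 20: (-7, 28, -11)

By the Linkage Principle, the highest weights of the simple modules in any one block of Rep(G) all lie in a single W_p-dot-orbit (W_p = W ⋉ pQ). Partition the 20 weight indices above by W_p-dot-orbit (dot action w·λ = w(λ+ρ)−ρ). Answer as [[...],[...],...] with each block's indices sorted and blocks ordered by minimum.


Cartan matrix: type A_3 (|W|=24); un-permuting the 3 rows.

Ā_23 reps of the 20 weights (A_3, coords as presented):

  [1] (4, 7, 6) · [2] (4, 9, 6) · [3] (4, 7, 6) · [4] (8, 1, 3) · [5] (2, 4, 2) · [6] (2, 4, 2) · [7] (9, 4, 5) · [8] (0, 19, 1) · [9] (4, 7, 6) · [10] (2, 4, 2) · [11] (9, 4, 5) · [12] (8, 1, 3) · [13] (4, 7, 6) · [14] (9, 4, 5) · [15] (9, 4, 5) · [16] (4, 9, 6) · [17] (4, 9, 6) · [18] (4, 9, 6) · [19] (0, 19, 1) · [20] (4, 7, 6)

Partition of {1..20} into 6 W_23-dot-orbits:

[[1, 3, 9, 13, 20], [2, 16, 17, 18], [4, 12], [5, 6, 10], [7, 11, 14, 15], [8, 19]]


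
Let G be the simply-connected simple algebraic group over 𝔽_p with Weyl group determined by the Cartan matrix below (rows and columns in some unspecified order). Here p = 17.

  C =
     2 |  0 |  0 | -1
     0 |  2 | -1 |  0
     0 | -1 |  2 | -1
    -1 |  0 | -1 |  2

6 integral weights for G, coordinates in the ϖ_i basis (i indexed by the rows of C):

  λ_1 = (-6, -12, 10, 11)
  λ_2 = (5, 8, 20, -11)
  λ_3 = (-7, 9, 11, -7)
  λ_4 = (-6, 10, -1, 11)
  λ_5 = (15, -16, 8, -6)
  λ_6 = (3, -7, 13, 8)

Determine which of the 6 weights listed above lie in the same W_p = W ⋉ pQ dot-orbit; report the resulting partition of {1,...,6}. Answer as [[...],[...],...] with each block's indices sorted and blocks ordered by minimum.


Dynkin diagram of C (from the 6 off-diagonal −1 entries): A_4.

Alcove-folded reps (p=17, 6 weights, presented ϖ-order):

  λ_1+ρ ↦ (1, 5, 0, 6) · λ_2+ρ ↦ (6, 4, 4, 3) · λ_3+ρ ↦ (1, 5, 0, 6) · λ_4+ρ ↦ (1, 5, 0, 6) · λ_5+ρ ↦ (2, 1, 5, 6) · λ_6+ρ ↦ (6, 4, 4, 3)

Linkage partition of the 6 weights (3 classes, p=17):

[[1, 3, 4], [2, 6], [5]]


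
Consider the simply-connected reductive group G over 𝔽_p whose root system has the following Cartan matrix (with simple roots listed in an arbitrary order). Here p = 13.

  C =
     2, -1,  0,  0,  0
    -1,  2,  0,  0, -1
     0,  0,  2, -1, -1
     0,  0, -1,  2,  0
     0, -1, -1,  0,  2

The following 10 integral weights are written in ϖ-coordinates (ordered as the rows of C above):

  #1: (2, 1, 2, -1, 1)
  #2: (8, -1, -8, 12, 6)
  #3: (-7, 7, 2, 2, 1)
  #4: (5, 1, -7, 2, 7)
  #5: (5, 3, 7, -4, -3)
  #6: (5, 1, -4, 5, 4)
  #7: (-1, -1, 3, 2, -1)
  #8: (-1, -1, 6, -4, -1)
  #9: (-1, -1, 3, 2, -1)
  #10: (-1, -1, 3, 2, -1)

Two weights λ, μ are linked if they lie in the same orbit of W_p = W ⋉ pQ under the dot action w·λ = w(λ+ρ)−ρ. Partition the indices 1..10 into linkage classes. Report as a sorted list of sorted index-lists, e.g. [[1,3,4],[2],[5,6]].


Cartan matrix: type A_5 (|W|=720); un-permuting the 5 rows.

Each λ_j+ρ reduced to Ā_13; 5-tuples below use C's row order:

    λ_1 → (3, 2, 3, 0, 2)
    λ_2 → (0, 0, 4, 3, 0)
    λ_3 → (3, 2, 3, 0, 2)
    λ_4 → (3, 2, 3, 0, 2)
    λ_5 → (3, 2, 3, 0, 2)
    λ_6 → (3, 2, 3, 0, 2)
    λ_7 → (0, 0, 4, 3, 0)
    λ_8 → (0, 0, 4, 3, 0)
    λ_9 → (0, 0, 4, 3, 0)
    λ_10 → (0, 0, 4, 3, 0)

2 distinct reps among the 10 weights ⇒ 2 W_13-linkage classes:

[[1, 3, 4, 5, 6], [2, 7, 8, 9, 10]]


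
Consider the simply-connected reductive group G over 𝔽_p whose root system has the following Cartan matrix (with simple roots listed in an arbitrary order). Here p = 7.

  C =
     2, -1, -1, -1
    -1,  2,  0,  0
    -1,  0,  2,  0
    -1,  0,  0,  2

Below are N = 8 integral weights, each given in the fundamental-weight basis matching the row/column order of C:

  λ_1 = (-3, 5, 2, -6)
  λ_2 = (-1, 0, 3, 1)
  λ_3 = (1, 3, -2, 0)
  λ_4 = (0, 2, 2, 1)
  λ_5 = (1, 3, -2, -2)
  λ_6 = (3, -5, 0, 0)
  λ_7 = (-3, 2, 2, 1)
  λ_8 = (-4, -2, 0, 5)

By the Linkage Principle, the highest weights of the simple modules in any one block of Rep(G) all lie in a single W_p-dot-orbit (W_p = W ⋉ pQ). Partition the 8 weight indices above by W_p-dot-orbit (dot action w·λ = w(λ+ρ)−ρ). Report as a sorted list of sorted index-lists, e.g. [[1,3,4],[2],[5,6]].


Type D_4, rank 4, |W|=192; reorder rows/cols to standard.

W_7-reps of the 8 weights in Ā_7 (same 4-coord order as C):

  1: (0, 1, 4, 2);  2: (0, 1, 4, 2);  3: (0, 4, 1, 1);  4: (2, 1, 1, 0);  5: (0, 4, 1, 1);  6: (0, 4, 1, 1);  7: (2, 1, 1, 0);  8: (2, 1, 1, 0)

Linkage partition of the 8 weights (3 classes, p=7):

[[1, 2], [3, 5, 6], [4, 7, 8]]


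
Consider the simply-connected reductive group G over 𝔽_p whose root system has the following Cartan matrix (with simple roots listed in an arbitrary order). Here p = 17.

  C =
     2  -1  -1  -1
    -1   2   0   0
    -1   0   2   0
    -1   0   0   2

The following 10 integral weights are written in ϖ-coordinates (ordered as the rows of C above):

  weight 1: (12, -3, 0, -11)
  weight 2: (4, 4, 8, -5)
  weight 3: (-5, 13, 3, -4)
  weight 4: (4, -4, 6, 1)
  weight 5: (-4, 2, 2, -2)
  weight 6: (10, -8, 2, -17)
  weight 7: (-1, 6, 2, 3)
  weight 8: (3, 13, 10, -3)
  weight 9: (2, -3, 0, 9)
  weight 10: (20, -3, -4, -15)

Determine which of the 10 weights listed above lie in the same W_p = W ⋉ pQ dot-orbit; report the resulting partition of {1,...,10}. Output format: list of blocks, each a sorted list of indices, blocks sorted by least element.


Cartan matrix: type D_4 (|W|=192); un-permuting the 4 rows.

Ā_17 reps of the 10 weights (D_4, coords as presented):

  [1] (1, 2, 1, 10)
  [2] (2, 3, 7, 2)
  [3] (0, 7, 3, 4)
  [4] (2, 3, 7, 2)
  [5] (1, 0, 0, 2)
  [6] (2, 3, 7, 2)
  [7] (0, 7, 3, 4)
  [8] (1, 2, 1, 10)
  [9] (1, 2, 1, 10)
  [10] (1, 2, 1, 10)

These 10 weights hit 4 W_17-dot-orbits; sizes (4, 3, 2, 1):

[[1, 8, 9, 10], [2, 4, 6], [3, 7], [5]]


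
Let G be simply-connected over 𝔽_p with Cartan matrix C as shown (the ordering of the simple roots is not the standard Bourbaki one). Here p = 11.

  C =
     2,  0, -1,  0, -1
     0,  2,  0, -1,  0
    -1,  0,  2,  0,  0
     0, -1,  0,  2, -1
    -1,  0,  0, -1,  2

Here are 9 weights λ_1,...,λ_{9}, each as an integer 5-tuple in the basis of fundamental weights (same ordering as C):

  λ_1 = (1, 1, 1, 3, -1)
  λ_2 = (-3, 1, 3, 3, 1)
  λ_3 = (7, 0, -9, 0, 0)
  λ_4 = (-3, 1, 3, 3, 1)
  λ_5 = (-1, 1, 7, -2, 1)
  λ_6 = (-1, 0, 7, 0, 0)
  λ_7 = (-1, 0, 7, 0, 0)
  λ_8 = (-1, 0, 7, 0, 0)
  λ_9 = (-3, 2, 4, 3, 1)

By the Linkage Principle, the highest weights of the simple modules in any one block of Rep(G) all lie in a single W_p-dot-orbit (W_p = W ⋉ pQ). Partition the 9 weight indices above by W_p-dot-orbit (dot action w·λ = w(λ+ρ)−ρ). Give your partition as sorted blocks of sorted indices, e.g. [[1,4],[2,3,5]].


Type A_5, rank 5, |W|=720; reorder rows/cols to standard.

Ā_11 reps of the 9 weights (A_5, coords as presented):

  λ_1 → (2, 2, 2, 4, 0)
  λ_2 → (2, 2, 2, 4, 0)
  λ_3 → (0, 1, 8, 1, 1)
  λ_4 → (2, 2, 2, 4, 0)
  λ_5 → (0, 1, 8, 1, 1)
  λ_6 → (0, 1, 8, 1, 1)
  λ_7 → (0, 1, 8, 1, 1)
  λ_8 → (0, 1, 8, 1, 1)
  λ_9 → (2, 2, 2, 4, 0)

These 9 weights hit 2 W_11-dot-orbits; sizes (4, 5):

[[1, 2, 4, 9], [3, 5, 6, 7, 8]]


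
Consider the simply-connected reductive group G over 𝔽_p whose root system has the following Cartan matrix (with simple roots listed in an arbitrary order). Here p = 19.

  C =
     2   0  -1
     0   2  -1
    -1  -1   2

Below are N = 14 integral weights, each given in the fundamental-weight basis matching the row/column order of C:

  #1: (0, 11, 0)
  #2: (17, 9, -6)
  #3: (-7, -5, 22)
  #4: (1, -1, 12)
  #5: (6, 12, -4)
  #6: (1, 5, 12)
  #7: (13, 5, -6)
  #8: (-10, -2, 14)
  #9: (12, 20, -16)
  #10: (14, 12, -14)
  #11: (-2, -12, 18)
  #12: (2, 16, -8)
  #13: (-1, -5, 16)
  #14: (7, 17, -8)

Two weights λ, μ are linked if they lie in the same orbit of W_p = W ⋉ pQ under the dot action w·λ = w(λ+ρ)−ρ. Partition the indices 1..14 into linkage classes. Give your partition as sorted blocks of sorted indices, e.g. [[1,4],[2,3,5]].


Dynkin diagram of C (from the 4 off-diagonal −1 entries): A_3.

Alcove-folded reps (p=19, 14 weights, presented ϖ-order):

    λ_1+ρ ↦ (1, 12, 1)
    λ_2+ρ ↦ (9, 1, 5)
    λ_3+ρ ↦ (2, 0, 13)
    λ_4+ρ ↦ (2, 0, 13)
    λ_5+ρ ↦ (4, 10, 3)
    λ_6+ρ ↦ (0, 4, 13)
    λ_7+ρ ↦ (9, 1, 5)
    λ_8+ρ ↦ (9, 1, 5)
    λ_9+ρ ↦ (0, 4, 13)
    λ_10+ρ ↦ (2, 0, 13)
    λ_11+ρ ↦ (1, 11, 7)
    λ_12+ρ ↦ (4, 10, 3)
    λ_13+ρ ↦ (0, 4, 13)
    λ_14+ρ ↦ (1, 11, 7)

Linkage partition of the 14 weights (6 classes, p=19):

[[1], [2, 7, 8], [3, 4, 10], [5, 12], [6, 9, 13], [11, 14]]


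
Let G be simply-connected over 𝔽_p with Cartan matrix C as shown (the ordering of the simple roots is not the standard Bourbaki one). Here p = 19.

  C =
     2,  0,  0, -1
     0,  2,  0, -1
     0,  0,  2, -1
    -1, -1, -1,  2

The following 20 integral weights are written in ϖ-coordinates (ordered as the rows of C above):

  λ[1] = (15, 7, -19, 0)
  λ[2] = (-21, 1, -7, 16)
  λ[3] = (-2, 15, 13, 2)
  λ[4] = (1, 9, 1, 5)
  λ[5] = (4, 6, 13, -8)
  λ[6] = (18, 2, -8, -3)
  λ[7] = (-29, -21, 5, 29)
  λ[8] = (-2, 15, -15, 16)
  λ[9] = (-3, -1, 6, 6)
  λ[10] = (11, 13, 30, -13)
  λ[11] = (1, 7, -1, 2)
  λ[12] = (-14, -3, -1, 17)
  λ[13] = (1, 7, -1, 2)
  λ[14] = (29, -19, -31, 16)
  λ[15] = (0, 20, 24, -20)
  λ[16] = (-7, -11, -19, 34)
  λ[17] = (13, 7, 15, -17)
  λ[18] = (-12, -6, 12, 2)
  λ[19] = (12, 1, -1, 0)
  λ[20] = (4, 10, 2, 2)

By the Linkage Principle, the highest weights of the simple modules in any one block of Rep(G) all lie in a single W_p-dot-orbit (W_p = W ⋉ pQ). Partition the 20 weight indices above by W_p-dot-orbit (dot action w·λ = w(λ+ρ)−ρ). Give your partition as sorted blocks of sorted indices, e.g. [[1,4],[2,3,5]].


C ↔ D_4 under row/col permutation; |W(D_4)| = 192.

W_19-reps of the 20 weights in Ā_19 (same 4-coord order as C):

  λ_1+ρ ↦ (1, 9, 1, 1);  λ_2+ρ ↦ (10, 6, 2, 0);  λ_3+ρ ↦ (13, 2, 0, 1);  λ_4+ρ ↦ (1, 9, 1, 1);  λ_5+ρ ↦ (2, 0, 7, 5);  λ_6+ρ ↦ (10, 6, 2, 0);  λ_7+ρ ↦ (1, 9, 1, 1);  λ_8+ρ ↦ (13, 2, 0, 1);  λ_9+ρ ↦ (2, 0, 7, 5);  λ_10+ρ ↦ (2, 0, 7, 5);  λ_11+ρ ↦ (2, 8, 0, 3);  λ_12+ρ ↦ (13, 2, 0, 1);  λ_13+ρ ↦ (2, 8, 0, 3);  λ_14+ρ ↦ (1, 9, 1, 1);  λ_15+ρ ↦ (10, 6, 2, 0);  λ_16+ρ ↦ (10, 6, 2, 0);  λ_17+ρ ↦ (2, 8, 0, 3);  λ_18+ρ ↦ (2, 8, 0, 3);  λ_19+ρ ↦ (13, 2, 0, 1);  λ_20+ρ ↦ (2, 8, 0, 3)

5 distinct reps among the 20 weights ⇒ 5 W_19-linkage classes:

[[1, 4, 7, 14], [2, 6, 15, 16], [3, 8, 12, 19], [5, 9, 10], [11, 13, 17, 18, 20]]


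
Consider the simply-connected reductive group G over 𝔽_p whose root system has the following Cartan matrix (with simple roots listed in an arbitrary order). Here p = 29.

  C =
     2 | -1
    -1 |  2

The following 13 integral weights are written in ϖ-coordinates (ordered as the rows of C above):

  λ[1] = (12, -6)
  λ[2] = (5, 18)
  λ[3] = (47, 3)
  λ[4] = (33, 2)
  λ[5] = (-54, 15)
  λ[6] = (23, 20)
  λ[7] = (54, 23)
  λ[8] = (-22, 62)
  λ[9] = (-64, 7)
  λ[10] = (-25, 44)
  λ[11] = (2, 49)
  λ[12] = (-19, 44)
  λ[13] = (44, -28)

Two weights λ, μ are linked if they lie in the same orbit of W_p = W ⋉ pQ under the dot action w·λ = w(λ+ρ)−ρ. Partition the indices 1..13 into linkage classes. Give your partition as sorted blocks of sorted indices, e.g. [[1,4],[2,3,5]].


Dynkin diagram of C (from the 2 off-diagonal −1 entries): A_2.

Ā_29 reps of the 13 weights (A_2, coords as presented):

  λ_1 → (8, 5)
  λ_2 → (6, 19)
  λ_3 → (6, 19)
  λ_4 → (21, 5)
  λ_5 → (8, 5)
  λ_6 → (8, 5)
  λ_7 → (21, 5)
  λ_8 → (8, 5)
  λ_9 → (21, 5)
  λ_10 → (8, 5)
  λ_11 → (21, 5)
  λ_12 → (2, 11)
  λ_13 → (2, 11)

Partition of {1..13} into 4 W_29-dot-orbits:

[[1, 5, 6, 8, 10], [2, 3], [4, 7, 9, 11], [12, 13]]


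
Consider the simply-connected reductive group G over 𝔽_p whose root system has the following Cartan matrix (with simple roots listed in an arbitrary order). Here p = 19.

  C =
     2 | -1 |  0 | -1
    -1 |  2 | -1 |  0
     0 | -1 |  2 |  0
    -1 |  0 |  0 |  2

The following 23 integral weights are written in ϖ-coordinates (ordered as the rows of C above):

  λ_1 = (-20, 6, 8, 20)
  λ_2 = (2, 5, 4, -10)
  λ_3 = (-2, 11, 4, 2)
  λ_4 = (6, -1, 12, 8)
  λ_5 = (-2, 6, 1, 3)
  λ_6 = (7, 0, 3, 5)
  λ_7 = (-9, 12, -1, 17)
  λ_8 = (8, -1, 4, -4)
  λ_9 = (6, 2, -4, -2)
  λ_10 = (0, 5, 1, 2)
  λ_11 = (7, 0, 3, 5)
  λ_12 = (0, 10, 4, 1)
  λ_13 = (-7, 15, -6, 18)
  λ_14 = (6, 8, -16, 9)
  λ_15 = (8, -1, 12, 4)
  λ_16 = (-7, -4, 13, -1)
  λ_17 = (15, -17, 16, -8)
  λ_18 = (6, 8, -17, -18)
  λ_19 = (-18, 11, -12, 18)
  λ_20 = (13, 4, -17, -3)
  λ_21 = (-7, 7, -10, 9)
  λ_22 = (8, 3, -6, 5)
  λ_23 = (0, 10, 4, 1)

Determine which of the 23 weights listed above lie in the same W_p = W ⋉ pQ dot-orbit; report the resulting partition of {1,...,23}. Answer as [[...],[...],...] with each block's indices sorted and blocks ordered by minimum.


Root system A_4: the 4×4 matrix C matches after relabeling.

Each λ_j+ρ reduced to Ā_19; 4-tuples below use C's row order:

    1: (7, 9, 1, 0)
    2: (6, 0, 5, 3)
    3: (1, 11, 5, 2)
    4: (6, 0, 3, 1)
    5: (1, 6, 2, 3)
    6: (8, 1, 4, 6)
    7: (8, 1, 4, 6)
    8: (6, 0, 5, 3)
    9: (6, 0, 3, 1)
    10: (1, 6, 2, 3)
    11: (8, 1, 4, 6)
    12: (1, 11, 5, 2)
    13: (6, 0, 5, 3)
    14: (1, 6, 2, 3)
    15: (6, 0, 5, 3)
    16: (6, 0, 5, 3)
    17: (7, 9, 1, 0)
    18: (7, 9, 1, 0)
    19: (1, 11, 5, 2)
    20: (1, 11, 5, 2)
    21: (1, 6, 2, 3)
    22: (8, 1, 4, 6)
    23: (1, 11, 5, 2)

These 23 weights hit 6 W_19-dot-orbits; sizes (3, 5, 5, 2, 4, 4):

[[1, 17, 18], [2, 8, 13, 15, 16], [3, 12, 19, 20, 23], [4, 9], [5, 10, 14, 21], [6, 7, 11, 22]]


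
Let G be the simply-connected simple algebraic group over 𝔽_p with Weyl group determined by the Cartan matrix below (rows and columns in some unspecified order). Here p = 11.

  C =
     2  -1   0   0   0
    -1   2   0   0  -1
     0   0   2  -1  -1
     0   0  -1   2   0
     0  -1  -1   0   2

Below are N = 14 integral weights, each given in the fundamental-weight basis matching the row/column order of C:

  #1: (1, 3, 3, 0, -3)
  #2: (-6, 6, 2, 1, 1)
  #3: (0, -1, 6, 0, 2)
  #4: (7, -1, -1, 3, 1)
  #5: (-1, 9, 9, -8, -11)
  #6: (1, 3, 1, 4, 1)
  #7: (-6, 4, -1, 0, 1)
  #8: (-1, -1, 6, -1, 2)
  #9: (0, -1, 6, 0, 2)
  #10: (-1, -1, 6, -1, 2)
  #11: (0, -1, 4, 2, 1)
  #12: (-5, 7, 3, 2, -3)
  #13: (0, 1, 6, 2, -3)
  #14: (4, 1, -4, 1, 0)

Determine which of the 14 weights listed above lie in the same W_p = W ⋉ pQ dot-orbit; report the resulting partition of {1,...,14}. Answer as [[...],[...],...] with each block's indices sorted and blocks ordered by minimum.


Root system A_5: the 5×5 matrix C matches after relabeling.

Alcove-folded reps (p=11, 14 weights, presented ϖ-order):

  1: (2, 2, 2, 1, 2) · 2: (2, 2, 2, 1, 2) · 3: (0, 0, 7, 0, 3) · 4: (5, 0, 0, 1, 2) · 5: (0, 0, 7, 0, 3) · 6: (2, 2, 2, 1, 2) · 7: (5, 0, 0, 1, 2) · 8: (0, 0, 7, 0, 3) · 9: (0, 0, 7, 0, 3) · 10: (0, 0, 7, 0, 3) · 11: (1, 0, 5, 3, 2) · 12: (2, 2, 2, 1, 2) · 13: (1, 0, 5, 3, 2) · 14: (5, 0, 0, 1, 2)

The 14 indices split into 4 linkage classes (same alcove rep ⇔ same W_11-dot-orbit):

[[1, 2, 6, 12], [3, 5, 8, 9, 10], [4, 7, 14], [11, 13]]


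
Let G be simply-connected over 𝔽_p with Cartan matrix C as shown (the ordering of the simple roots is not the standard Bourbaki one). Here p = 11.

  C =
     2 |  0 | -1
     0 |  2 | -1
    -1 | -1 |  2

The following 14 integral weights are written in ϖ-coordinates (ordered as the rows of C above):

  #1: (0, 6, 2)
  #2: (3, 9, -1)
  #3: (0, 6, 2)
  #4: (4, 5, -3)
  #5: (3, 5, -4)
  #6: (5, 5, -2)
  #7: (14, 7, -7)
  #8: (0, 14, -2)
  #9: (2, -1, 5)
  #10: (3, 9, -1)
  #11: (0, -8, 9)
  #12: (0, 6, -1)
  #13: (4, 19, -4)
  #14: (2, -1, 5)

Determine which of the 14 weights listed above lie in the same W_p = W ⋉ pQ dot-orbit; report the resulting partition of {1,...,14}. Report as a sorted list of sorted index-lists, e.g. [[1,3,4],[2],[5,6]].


Root system A_3: the 3×3 matrix C matches after relabeling.

Each λ_j+ρ reduced to Ā_11; 3-tuples below use C's row order:

  [1] (1, 7, 3)
  [2] (1, 7, 0)
  [3] (1, 7, 3)
  [4] (3, 4, 2)
  [5] (1, 3, 3)
  [6] (5, 5, 1)
  [7] (3, 4, 2)
  [8] (1, 7, 3)
  [9] (3, 0, 6)
  [10] (1, 7, 0)
  [11] (1, 7, 3)
  [12] (1, 7, 0)
  [13] (3, 0, 6)
  [14] (3, 0, 6)

The 14 indices split into 6 linkage classes (same alcove rep ⇔ same W_11-dot-orbit):

[[1, 3, 8, 11], [2, 10, 12], [4, 7], [5], [6], [9, 13, 14]]


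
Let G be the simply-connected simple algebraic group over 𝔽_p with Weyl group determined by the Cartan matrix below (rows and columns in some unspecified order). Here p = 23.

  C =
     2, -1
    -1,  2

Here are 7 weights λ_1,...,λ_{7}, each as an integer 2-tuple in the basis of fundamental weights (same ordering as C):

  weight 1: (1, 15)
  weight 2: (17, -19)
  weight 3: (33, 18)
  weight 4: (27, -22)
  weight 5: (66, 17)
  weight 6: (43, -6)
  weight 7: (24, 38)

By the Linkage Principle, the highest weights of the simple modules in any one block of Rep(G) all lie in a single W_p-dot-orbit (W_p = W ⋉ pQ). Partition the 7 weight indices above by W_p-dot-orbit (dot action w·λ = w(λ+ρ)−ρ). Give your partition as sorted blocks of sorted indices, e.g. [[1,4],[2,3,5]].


C ↔ A_2 under row/col permutation; |W(A_2)| = 6.

Each λ_j+ρ reduced to Ā_23; 2-tuples below use C's row order:

  λ_1 → (2, 16);  λ_2 → (0, 18);  λ_3 → (7, 4);  λ_4 → (2, 16);  λ_5 → (2, 16);  λ_6 → (2, 16);  λ_7 → (2, 16)

Grouping the 7 weights by Ā_23-representative: 3 linkage classes.

[[1, 4, 5, 6, 7], [2], [3]]


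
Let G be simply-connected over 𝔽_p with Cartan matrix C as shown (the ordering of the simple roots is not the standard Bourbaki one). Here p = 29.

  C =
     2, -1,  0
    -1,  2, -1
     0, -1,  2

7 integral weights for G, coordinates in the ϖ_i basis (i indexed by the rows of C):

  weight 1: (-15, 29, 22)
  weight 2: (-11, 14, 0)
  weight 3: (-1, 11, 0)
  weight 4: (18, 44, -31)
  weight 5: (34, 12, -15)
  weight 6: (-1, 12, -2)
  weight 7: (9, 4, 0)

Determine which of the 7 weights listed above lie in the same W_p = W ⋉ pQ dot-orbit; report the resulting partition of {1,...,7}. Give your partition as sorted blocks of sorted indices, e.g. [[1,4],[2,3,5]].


A_3 Cartan matrix, 3 simple roots permuted; ρ=(1,1,1).

Ā_29 reps of the 7 weights (A_3, coords as presented):

  1: (10, 5, 1)
  2: (10, 5, 1)
  3: (0, 12, 1)
  4: (10, 5, 1)
  5: (10, 5, 1)
  6: (0, 12, 1)
  7: (10, 5, 1)

These 7 weights hit 2 W_29-dot-orbits; sizes (5, 2):

[[1, 2, 4, 5, 7], [3, 6]]
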